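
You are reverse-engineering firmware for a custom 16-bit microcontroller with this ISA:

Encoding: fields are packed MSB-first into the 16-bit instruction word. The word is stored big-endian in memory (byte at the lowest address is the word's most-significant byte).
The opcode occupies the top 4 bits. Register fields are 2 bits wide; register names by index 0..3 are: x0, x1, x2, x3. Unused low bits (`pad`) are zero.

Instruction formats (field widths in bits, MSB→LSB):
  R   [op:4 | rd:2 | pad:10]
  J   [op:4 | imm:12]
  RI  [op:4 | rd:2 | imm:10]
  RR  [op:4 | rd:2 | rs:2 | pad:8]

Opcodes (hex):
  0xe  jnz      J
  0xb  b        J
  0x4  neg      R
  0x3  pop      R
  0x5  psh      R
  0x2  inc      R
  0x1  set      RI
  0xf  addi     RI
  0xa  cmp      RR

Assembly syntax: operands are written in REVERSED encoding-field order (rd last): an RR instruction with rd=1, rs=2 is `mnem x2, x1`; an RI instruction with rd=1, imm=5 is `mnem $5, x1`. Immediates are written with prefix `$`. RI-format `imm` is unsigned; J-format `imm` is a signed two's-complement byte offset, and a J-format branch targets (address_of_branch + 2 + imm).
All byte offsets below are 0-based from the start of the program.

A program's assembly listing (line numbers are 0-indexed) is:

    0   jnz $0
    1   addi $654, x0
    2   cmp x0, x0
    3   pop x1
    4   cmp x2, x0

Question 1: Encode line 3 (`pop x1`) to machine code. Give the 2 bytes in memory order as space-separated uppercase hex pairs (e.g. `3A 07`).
34 00

L3: pop op=0x3:4|rd=1:2|pad=0:10 ⇒ 0x3400 ⇒ big 34 00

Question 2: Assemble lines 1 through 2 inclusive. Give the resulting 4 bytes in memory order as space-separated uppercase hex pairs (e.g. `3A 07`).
line 1 (addi): pack op=0xf:4|rd=0:2|imm=654:10 = 0xf28e; big→ f2 8e
line 2 (cmp): pack op=0xa:4|rd=0:2|rs=0:2|pad=0:8 = 0xa000; big→ a0 00

F2 8E A0 00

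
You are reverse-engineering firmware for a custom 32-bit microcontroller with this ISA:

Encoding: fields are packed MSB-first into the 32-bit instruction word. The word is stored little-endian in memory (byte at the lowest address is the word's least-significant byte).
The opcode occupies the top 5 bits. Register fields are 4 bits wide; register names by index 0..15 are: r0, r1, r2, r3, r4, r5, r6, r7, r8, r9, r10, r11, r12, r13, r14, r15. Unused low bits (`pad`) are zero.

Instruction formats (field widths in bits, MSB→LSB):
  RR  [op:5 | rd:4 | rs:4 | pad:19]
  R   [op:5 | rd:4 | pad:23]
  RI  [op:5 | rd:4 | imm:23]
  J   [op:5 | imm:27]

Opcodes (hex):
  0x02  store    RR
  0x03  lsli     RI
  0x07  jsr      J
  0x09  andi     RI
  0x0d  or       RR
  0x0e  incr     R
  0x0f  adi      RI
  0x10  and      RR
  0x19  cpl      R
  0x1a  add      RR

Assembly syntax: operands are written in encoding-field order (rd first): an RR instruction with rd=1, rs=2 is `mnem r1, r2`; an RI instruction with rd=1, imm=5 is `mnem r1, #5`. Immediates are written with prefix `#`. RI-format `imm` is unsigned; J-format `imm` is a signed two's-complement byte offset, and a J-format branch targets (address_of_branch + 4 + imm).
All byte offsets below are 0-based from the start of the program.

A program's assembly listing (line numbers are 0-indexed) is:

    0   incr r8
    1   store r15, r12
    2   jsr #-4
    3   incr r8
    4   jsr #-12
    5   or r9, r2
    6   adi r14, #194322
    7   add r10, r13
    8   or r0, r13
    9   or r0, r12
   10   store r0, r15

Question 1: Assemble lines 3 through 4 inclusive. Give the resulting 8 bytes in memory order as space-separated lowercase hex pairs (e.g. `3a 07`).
line 3 (incr): pack op=0xe:5|rd=8:4|pad=0:23 = 0x74000000; little→ 00 00 00 74
line 4 (jsr): pack op=0x7:5|imm=-12:27 = 0x3ffffff4; little→ f4 ff ff 3f

00 00 00 74 f4 ff ff 3f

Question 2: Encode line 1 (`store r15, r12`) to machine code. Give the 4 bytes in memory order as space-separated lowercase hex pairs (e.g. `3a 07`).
1. store fields op=0x2:5|rd=15:4|rs=12:4|pad=0:19 → word 17e00000h → 00 00 e0 17

00 00 e0 17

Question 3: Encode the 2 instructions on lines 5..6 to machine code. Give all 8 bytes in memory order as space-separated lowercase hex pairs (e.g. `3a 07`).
00 00 90 6c 12 f7 02 7f

line 5 (or): pack op=0xd:5|rd=9:4|rs=2:4|pad=0:19 = 0x6c900000; little→ 00 00 90 6c
line 6 (adi): pack op=0xf:5|rd=14:4|imm=194322:23 = 0x7f02f712; little→ 12 f7 02 7f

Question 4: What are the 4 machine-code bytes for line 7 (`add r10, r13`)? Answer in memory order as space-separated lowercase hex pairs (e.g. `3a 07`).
00 00 68 d5

7. add fields op=0x1a:5|rd=10:4|rs=13:4|pad=0:19 → word d5680000h → 00 00 68 d5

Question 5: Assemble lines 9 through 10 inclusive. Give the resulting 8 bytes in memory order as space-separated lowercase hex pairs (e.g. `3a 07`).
line 9 (or): pack op=0xd:5|rd=0:4|rs=12:4|pad=0:19 = 0x68600000; little→ 00 00 60 68
line 10 (store): pack op=0x2:5|rd=0:4|rs=15:4|pad=0:19 = 0x10780000; little→ 00 00 78 10

00 00 60 68 00 00 78 10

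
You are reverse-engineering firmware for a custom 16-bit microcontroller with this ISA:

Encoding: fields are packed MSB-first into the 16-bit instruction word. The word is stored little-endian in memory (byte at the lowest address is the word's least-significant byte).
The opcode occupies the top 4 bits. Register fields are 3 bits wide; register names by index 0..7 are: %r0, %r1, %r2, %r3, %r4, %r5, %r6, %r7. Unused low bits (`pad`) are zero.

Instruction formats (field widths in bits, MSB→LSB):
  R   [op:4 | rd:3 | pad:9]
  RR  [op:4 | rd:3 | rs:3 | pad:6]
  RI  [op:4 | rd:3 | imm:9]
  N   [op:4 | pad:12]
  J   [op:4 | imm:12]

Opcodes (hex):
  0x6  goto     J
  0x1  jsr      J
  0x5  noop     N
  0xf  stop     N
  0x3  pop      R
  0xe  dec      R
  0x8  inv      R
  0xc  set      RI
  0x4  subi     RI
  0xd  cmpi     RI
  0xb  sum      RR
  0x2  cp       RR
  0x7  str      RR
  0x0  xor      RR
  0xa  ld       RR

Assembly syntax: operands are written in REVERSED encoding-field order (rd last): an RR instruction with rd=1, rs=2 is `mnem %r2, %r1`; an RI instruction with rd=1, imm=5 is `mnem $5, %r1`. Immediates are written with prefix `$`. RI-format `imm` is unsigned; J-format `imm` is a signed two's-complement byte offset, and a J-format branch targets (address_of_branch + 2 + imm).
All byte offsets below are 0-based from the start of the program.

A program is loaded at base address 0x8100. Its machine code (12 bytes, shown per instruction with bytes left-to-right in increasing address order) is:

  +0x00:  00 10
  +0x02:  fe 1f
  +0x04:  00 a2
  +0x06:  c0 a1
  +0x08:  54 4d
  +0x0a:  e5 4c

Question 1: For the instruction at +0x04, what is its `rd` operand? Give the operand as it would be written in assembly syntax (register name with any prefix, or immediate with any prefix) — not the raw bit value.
@+04  little-endian(00 a2) = 0xa200
  op=0xa200>>12=0xa ⇒ ld (RR)
  rd@[11:9]=0x1 ⇒ %r1
  rs@[8:6]=0x0 ⇒ %r0

%r1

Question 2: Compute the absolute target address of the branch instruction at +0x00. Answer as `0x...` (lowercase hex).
+0x00: 00 10 ⇒ word 0x1000 (little)
  opcode bits[15:12]=0x1: jsr/J
  imm@[11:0]=0x0 ⇒ $0
  target = base 0x8100 + off 0x00 + 2 + imm 0 = 0x8102

0x8102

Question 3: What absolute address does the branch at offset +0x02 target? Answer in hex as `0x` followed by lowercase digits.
[02] fe 1f → 0x1ffe
  top 4b → 0x1 → jsr [J]
  [11:0] imm=4094 (s12→-2) = $-2
  target = base 0x8100 + off 0x02 + 2 + imm -2 = 0x8102

0x8102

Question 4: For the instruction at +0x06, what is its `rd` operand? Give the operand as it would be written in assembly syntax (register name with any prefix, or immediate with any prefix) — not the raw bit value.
off 0x06: read c0 a1 as little → 0xa1c0
  opcode bits[15:12]=0xa: ld/RR
  rd: (w>>9)&0x7=0x0 → %r0
  rs: (w>>6)&0x7=0x7 → %r7

%r0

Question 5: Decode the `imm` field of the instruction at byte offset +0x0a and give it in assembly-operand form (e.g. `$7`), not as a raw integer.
off 0x0a: read e5 4c as little → 0x4ce5
  opcode bits[15:12]=0x4: subi/RI
  rd@[11:9]=0x6 ⇒ %r6
  imm@[8:0]=0xe5 ⇒ $229

$229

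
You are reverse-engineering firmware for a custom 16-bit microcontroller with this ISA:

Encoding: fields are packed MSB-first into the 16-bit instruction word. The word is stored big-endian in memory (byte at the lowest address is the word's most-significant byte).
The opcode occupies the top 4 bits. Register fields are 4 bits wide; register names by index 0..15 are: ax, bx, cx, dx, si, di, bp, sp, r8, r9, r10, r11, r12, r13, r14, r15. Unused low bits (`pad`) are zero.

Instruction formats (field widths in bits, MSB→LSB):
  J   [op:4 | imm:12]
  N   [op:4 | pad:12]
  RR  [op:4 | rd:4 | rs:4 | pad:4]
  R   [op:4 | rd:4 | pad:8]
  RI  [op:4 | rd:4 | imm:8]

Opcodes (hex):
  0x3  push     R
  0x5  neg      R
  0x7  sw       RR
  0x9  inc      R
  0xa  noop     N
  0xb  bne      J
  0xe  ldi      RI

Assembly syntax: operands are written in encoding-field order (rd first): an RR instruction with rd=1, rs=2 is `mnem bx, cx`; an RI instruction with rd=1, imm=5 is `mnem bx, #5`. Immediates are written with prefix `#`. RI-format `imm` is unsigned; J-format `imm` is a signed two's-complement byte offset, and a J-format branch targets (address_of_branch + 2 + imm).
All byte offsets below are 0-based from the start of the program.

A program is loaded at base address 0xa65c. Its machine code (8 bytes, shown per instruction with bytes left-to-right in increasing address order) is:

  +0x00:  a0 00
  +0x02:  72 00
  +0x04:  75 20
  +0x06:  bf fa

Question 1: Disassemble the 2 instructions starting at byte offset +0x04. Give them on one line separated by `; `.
[04] 75 20 → 0x7520
  top 4b → 0x7 → sw [RR]
  rd: (w>>8)&0xf=0x5 → di
  rs: (w>>4)&0xf=0x2 → cx
[06] bf fa → 0xbffa
  top 4b → 0xb → bne [J]
  imm: (w>>0)&0xfff=0xffa (s12→-6) → #-6

sw di, cx; bne #-6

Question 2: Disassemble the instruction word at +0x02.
off 0x02: read 72 00 as big → 0x7200
  top 4b → 0x7 → sw [RR]
  rd: (w>>8)&0xf=0x2 → cx
  rs: (w>>4)&0xf=0x0 → ax

sw cx, ax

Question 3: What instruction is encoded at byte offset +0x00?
noop

off 0x00: read a0 00 as big → 0xa000
  top 4b → 0xa → noop [N]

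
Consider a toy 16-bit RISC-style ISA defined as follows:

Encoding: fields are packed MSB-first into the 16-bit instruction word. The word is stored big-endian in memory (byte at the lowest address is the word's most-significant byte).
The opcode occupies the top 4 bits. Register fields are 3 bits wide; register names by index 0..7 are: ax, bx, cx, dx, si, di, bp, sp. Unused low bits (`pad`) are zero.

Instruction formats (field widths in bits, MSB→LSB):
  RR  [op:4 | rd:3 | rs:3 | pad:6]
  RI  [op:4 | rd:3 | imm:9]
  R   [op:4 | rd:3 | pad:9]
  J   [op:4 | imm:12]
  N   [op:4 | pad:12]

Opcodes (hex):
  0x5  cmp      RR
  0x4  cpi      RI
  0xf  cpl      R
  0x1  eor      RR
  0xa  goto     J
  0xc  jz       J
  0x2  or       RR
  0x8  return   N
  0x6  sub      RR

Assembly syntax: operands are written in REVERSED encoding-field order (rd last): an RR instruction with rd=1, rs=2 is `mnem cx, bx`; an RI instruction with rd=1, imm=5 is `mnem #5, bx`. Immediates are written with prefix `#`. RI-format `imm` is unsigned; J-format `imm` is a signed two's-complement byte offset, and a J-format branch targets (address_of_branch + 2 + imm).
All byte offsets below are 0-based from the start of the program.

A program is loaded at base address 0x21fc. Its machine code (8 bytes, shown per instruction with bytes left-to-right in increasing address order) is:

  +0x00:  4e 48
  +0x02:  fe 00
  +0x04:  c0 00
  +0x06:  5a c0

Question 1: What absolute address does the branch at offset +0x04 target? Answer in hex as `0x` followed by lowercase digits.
[04] c0 00 → 0xc000
  opcode bits[15:12]=0xc: jz/J
  [11:0] imm=0 = #0
  target = base 0x21fc + off 0x04 + 2 + imm 0 = 0x2202

0x2202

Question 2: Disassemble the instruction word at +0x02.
cpl sp

@+02  big-endian(fe 00) = 0xfe00
  top 4b → 0xf → cpl [R]
  rd@[11:9]=0x7 ⇒ sp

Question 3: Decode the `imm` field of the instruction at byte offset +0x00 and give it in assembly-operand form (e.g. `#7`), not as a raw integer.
#72

+0x00: 4e 48 ⇒ word 0x4e48 (big)
  top 4b → 0x4 → cpi [RI]
  rd: (w>>9)&0x7=0x7 → sp
  imm: (w>>0)&0x1ff=0x48 → #72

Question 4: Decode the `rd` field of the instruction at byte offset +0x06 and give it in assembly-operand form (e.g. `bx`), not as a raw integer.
+0x06: 5a c0 ⇒ word 0x5ac0 (big)
  op=0x5ac0>>12=0x5 ⇒ cmp (RR)
  [11:9] rd=5 = di
  [8:6] rs=3 = dx

di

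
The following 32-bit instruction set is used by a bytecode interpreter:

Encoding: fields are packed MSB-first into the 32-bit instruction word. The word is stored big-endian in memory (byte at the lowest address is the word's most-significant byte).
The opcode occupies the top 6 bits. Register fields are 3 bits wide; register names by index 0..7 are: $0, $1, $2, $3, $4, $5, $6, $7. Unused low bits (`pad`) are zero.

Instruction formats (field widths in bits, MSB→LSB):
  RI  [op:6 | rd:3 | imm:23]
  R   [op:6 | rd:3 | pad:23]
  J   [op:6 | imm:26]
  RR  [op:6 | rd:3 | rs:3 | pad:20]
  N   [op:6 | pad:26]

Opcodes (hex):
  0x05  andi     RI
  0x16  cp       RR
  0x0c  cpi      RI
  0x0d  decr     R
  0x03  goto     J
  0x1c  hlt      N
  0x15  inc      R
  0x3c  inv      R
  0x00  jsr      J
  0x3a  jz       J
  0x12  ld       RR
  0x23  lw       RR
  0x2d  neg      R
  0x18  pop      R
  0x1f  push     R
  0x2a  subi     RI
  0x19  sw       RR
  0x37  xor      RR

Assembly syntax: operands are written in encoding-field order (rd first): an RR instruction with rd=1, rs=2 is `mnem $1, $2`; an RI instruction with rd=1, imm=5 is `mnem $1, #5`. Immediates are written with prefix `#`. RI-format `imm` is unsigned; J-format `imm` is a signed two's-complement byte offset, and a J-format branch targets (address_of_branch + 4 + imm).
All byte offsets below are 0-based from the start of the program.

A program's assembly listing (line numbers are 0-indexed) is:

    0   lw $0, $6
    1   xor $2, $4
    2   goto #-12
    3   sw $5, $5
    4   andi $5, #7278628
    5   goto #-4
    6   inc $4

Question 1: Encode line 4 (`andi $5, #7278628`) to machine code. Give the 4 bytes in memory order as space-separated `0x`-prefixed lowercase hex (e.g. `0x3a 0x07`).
L4: andi op=0x5:6|rd=5:3|imm=7278628:23 ⇒ 0x16ef1024 ⇒ big 16 ef 10 24

0x16 0xef 0x10 0x24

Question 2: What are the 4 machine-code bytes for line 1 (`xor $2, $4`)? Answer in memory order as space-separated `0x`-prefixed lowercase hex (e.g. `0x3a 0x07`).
0xdd 0x40 0x00 0x00

1. xor fields op=0x37:6|rd=2:3|rs=4:3|pad=0:20 → word dd400000h → dd 40 00 00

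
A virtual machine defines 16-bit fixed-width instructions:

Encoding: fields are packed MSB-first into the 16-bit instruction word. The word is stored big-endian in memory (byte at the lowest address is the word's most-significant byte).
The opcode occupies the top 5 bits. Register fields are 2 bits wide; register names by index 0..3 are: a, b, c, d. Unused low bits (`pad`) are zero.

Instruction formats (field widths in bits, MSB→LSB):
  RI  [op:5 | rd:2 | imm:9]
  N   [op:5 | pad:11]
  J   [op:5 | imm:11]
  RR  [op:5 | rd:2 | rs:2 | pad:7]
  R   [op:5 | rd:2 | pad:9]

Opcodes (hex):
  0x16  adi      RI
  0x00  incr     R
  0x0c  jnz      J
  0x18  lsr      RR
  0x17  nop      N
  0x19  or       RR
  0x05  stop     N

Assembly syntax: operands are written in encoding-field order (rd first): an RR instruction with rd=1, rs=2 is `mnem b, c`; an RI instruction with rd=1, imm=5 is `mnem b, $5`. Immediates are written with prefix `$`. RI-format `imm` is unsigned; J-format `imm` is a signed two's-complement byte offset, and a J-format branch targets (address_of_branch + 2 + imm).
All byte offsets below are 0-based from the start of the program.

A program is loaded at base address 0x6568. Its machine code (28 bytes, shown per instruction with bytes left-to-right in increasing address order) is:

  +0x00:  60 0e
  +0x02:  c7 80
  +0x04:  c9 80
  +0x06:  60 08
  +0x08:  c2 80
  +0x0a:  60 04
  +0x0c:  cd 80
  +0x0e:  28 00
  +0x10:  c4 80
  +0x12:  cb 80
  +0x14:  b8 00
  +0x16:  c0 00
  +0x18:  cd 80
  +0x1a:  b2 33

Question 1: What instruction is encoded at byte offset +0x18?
or c, d

+0x18: cd 80 ⇒ word 0xcd80 (big)
  op=0xcd80>>11=0x19 ⇒ or (RR)
  rd@[10:9]=0x2 ⇒ c
  rs@[8:7]=0x3 ⇒ d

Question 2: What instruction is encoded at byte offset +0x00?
@+00  big-endian(60 0e) = 0x600e
  top 5b → 0xc → jnz [J]
  [10:0] imm=14 = $14

jnz $14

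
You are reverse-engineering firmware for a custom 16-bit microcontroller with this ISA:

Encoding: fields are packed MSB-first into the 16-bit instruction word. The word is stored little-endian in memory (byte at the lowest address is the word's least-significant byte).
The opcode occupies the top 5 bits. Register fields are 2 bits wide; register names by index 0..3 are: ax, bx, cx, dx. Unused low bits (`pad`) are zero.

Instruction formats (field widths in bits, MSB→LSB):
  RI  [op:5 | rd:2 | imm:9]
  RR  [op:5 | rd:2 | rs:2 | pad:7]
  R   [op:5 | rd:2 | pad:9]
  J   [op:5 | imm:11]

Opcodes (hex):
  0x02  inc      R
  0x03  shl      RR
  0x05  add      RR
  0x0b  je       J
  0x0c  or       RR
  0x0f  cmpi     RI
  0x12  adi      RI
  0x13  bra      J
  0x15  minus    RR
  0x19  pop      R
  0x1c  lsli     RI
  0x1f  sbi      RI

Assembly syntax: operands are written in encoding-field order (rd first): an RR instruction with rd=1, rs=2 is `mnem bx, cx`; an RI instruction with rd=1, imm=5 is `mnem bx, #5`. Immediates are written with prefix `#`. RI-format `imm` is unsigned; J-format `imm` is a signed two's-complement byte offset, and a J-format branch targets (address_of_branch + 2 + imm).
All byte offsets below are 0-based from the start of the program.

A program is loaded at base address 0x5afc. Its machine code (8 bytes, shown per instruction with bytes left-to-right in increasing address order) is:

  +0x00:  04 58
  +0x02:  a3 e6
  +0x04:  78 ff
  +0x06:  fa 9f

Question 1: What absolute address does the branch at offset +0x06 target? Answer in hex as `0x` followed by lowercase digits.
0x5afe

off 0x06: read fa 9f as little → 0x9ffa
  op=0x9ffa>>11=0x13 ⇒ bra (J)
  [10:0] imm=2042 (s11→-6) = #-6
  target = base 0x5afc + off 0x06 + 2 + imm -6 = 0x5afe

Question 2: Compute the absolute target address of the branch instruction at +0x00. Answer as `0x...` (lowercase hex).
0x5b02

+0x00: 04 58 ⇒ word 0x5804 (little)
  op=0x5804>>11=0xb ⇒ je (J)
  imm: (w>>0)&0x7ff=0x4 → #4
  target = base 0x5afc + off 0x00 + 2 + imm 4 = 0x5b02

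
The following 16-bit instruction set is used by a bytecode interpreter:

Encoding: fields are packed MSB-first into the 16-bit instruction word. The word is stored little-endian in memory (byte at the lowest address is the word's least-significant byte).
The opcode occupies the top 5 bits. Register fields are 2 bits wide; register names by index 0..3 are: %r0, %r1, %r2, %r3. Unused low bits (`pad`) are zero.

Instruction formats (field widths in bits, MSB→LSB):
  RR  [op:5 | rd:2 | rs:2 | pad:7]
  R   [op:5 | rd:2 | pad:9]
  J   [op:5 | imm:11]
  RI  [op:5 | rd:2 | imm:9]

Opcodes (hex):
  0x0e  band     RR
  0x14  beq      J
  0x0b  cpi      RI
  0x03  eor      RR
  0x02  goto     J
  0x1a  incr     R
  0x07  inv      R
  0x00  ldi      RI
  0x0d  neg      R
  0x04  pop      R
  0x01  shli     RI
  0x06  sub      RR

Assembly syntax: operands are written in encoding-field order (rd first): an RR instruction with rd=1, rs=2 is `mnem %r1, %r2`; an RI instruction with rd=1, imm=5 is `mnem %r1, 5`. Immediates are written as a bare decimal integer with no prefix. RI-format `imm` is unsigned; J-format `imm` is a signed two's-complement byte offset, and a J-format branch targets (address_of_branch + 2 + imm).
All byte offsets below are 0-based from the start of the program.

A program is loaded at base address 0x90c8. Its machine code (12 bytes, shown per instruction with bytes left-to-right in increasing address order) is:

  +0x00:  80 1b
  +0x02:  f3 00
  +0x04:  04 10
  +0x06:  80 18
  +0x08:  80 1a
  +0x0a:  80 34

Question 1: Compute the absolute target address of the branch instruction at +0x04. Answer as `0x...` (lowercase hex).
off 0x04: read 04 10 as little → 0x1004
  top 5b → 0x2 → goto [J]
  imm@[10:0]=0x4 ⇒ 4
  target = base 0x90c8 + off 0x04 + 2 + imm 4 = 0x90d2

0x90d2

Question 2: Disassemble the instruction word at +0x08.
eor %r1, %r1

off 0x08: read 80 1a as little → 0x1a80
  top 5b → 0x3 → eor [RR]
  [10:9] rd=1 = %r1
  [8:7] rs=1 = %r1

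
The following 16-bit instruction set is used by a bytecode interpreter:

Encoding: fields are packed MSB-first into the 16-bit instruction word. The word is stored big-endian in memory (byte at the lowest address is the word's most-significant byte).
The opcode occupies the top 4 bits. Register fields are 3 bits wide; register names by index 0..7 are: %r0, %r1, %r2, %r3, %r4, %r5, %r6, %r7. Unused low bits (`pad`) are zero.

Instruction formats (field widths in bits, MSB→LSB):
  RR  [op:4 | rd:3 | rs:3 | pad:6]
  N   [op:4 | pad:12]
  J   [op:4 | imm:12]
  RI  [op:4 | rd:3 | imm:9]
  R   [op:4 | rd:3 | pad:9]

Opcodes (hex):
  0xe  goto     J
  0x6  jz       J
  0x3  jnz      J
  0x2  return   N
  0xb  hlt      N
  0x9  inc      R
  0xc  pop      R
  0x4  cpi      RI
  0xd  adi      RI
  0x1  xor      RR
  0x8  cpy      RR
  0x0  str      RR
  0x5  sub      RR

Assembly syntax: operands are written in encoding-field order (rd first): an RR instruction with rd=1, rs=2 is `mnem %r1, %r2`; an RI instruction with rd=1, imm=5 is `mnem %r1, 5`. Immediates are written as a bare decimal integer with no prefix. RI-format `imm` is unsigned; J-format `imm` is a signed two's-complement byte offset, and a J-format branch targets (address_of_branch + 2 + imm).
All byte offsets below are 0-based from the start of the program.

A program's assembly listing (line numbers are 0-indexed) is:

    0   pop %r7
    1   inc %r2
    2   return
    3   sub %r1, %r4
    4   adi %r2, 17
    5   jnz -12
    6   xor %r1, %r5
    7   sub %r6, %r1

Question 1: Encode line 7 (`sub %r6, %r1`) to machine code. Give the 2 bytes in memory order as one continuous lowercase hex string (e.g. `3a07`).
7. sub fields op=0x5:4|rd=6:3|rs=1:3|pad=0:6 → word 5c40h → 5c 40

5c40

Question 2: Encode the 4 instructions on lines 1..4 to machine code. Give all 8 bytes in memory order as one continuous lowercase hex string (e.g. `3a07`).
L1: inc op=0x9:4|rd=2:3|pad=0:9 ⇒ 0x9400 ⇒ big 94 00
L2: return op=0x2:4|pad=0:12 ⇒ 0x2000 ⇒ big 20 00
L3: sub op=0x5:4|rd=1:3|rs=4:3|pad=0:6 ⇒ 0x5300 ⇒ big 53 00
L4: adi op=0xd:4|rd=2:3|imm=17:9 ⇒ 0xd411 ⇒ big d4 11

940020005300d411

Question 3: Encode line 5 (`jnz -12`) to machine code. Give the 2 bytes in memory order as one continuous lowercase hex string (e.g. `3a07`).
3ff4

line 5 (jnz): pack op=0x3:4|imm=-12:12 = 0x3ff4; big→ 3f f4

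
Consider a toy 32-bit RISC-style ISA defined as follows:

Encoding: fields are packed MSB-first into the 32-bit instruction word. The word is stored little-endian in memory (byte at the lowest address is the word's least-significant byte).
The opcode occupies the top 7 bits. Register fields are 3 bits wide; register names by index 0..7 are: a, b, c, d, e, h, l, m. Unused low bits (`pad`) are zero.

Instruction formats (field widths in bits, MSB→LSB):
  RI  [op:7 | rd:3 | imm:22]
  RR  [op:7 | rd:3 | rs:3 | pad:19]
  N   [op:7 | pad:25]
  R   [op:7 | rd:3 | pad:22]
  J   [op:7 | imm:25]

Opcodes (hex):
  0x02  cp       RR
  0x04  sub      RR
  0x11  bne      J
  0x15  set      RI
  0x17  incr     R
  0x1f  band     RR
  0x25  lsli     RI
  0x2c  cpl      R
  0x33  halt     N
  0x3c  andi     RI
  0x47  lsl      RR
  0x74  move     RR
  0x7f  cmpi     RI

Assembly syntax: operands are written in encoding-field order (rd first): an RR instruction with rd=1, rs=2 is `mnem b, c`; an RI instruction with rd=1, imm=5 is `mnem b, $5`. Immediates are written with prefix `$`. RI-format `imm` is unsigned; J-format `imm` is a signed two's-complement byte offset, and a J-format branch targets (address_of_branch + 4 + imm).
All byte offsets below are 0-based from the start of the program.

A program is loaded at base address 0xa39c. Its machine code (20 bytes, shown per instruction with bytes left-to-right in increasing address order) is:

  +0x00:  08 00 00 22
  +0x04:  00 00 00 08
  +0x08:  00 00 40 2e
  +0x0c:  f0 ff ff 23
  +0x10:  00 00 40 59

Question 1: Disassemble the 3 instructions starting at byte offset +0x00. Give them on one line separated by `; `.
bne $8; sub a, a; incr b

@+00  little-endian(08 00 00 22) = 0x22000008
  op=0x22000008>>25=0x11 ⇒ bne (J)
  imm: (w>>0)&0x1ffffff=0x8 → $8
@+04  little-endian(00 00 00 08) = 0x08000000
  op=0x08000000>>25=0x4 ⇒ sub (RR)
  rd: (w>>22)&0x7=0x0 → a
  rs: (w>>19)&0x7=0x0 → a
@+08  little-endian(00 00 40 2e) = 0x2e400000
  op=0x2e400000>>25=0x17 ⇒ incr (R)
  rd: (w>>22)&0x7=0x1 → b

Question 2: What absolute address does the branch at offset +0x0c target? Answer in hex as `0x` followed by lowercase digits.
off 0x0c: read f0 ff ff 23 as little → 0x23fffff0
  top 7b → 0x11 → bne [J]
  imm: (w>>0)&0x1ffffff=0x1fffff0 (s25→-16) → $-16
  target = base 0xa39c + off 0x0c + 4 + imm -16 = 0xa39c

0xa39c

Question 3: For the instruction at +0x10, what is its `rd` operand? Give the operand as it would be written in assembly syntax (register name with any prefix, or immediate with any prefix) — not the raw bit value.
h

off 0x10: read 00 00 40 59 as little → 0x59400000
  op=0x59400000>>25=0x2c ⇒ cpl (R)
  rd@[24:22]=0x5 ⇒ h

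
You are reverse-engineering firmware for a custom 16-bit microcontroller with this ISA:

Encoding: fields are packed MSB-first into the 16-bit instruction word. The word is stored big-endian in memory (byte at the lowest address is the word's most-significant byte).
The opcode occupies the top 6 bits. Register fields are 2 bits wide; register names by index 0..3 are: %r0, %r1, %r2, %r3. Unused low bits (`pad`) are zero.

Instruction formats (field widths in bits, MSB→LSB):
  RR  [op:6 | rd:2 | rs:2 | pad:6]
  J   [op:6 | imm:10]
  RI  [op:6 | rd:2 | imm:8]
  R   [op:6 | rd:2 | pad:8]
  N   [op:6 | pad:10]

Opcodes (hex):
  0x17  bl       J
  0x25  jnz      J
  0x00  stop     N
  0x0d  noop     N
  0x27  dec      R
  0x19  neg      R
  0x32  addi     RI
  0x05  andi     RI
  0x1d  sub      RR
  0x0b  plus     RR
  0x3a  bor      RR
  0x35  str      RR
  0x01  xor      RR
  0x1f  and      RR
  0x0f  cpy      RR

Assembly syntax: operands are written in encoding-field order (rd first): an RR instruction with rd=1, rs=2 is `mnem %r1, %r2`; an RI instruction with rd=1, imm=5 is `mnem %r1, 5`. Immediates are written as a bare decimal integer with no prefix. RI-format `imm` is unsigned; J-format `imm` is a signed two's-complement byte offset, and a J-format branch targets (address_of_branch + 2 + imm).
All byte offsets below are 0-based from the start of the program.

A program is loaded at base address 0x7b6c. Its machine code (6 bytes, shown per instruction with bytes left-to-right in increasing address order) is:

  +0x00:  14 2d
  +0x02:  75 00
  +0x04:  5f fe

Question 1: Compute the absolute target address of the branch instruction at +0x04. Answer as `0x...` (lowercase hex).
+0x04: 5f fe ⇒ word 0x5ffe (big)
  top 6b → 0x17 → bl [J]
  imm@[9:0]=0x3fe (s10→-2) ⇒ -2
  target = base 0x7b6c + off 0x04 + 2 + imm -2 = 0x7b70

0x7b70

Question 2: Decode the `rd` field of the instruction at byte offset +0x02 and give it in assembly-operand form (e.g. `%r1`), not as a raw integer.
%r1

@+02  big-endian(75 00) = 0x7500
  top 6b → 0x1d → sub [RR]
  [9:8] rd=1 = %r1
  [7:6] rs=0 = %r0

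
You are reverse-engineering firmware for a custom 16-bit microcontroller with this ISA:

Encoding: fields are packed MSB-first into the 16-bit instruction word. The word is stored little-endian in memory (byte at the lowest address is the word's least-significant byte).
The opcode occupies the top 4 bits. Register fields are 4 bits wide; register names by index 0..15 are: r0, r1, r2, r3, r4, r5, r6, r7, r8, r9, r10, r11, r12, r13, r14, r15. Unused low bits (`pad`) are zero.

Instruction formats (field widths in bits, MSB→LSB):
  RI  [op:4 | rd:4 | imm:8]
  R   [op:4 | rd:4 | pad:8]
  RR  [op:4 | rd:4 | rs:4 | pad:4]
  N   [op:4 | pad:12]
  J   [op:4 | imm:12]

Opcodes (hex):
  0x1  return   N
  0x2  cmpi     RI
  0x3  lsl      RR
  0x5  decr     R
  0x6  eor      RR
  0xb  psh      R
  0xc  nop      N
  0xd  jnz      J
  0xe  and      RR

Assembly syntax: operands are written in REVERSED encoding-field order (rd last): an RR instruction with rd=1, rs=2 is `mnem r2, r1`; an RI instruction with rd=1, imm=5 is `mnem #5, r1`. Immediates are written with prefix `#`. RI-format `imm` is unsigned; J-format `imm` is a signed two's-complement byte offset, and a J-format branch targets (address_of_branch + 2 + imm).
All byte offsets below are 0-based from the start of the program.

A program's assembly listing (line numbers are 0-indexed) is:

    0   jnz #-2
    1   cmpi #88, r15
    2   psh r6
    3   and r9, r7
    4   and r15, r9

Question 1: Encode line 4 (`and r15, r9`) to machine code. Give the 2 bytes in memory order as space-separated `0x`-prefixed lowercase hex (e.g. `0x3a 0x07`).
L4: and op=0xe:4|rd=9:4|rs=15:4|pad=0:4 ⇒ 0xe9f0 ⇒ little f0 e9

0xf0 0xe9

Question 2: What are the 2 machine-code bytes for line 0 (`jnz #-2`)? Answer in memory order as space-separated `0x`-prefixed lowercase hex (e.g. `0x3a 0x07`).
L0: jnz op=0xd:4|imm=-2:12 ⇒ 0xdffe ⇒ little fe df

0xfe 0xdf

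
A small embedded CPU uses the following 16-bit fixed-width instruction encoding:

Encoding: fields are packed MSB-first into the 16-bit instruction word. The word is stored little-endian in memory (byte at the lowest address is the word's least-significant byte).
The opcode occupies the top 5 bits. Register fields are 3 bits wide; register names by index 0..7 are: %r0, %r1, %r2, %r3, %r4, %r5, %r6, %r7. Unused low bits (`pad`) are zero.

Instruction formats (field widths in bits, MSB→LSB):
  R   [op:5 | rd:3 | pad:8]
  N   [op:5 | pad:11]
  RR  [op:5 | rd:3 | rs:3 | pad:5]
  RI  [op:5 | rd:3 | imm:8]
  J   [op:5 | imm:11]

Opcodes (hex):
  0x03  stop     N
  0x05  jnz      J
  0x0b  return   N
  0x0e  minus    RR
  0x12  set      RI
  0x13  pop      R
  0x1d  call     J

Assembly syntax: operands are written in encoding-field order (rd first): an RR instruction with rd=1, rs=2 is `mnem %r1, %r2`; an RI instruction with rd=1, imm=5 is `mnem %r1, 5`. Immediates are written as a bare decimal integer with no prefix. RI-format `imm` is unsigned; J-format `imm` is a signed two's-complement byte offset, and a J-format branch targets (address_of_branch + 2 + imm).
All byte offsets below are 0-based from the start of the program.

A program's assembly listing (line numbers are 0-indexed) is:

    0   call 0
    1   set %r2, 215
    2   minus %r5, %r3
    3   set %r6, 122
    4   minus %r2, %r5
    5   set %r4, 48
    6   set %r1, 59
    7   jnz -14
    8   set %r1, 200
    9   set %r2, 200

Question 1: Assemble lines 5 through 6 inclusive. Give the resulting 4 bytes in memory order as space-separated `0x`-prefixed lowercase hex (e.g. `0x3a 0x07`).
0x30 0x94 0x3b 0x91

L5: set op=0x12:5|rd=4:3|imm=48:8 ⇒ 0x9430 ⇒ little 30 94
L6: set op=0x12:5|rd=1:3|imm=59:8 ⇒ 0x913b ⇒ little 3b 91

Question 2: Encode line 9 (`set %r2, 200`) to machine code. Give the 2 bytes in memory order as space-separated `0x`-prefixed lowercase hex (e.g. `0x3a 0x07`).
line 9 (set): pack op=0x12:5|rd=2:3|imm=200:8 = 0x92c8; little→ c8 92

0xc8 0x92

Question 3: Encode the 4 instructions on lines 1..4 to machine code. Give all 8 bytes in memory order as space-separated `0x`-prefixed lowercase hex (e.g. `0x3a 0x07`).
0xd7 0x92 0x60 0x75 0x7a 0x96 0xa0 0x72

1. set fields op=0x12:5|rd=2:3|imm=215:8 → word 92d7h → d7 92
2. minus fields op=0xe:5|rd=5:3|rs=3:3|pad=0:5 → word 7560h → 60 75
3. set fields op=0x12:5|rd=6:3|imm=122:8 → word 967ah → 7a 96
4. minus fields op=0xe:5|rd=2:3|rs=5:3|pad=0:5 → word 72a0h → a0 72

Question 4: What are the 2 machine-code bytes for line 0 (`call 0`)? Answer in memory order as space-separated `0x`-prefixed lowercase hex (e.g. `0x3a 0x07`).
0x00 0xe8

0. call fields op=0x1d:5|imm=0:11 → word e800h → 00 e8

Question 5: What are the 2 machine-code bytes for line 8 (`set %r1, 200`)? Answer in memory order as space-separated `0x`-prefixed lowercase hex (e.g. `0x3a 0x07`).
line 8 (set): pack op=0x12:5|rd=1:3|imm=200:8 = 0x91c8; little→ c8 91

0xc8 0x91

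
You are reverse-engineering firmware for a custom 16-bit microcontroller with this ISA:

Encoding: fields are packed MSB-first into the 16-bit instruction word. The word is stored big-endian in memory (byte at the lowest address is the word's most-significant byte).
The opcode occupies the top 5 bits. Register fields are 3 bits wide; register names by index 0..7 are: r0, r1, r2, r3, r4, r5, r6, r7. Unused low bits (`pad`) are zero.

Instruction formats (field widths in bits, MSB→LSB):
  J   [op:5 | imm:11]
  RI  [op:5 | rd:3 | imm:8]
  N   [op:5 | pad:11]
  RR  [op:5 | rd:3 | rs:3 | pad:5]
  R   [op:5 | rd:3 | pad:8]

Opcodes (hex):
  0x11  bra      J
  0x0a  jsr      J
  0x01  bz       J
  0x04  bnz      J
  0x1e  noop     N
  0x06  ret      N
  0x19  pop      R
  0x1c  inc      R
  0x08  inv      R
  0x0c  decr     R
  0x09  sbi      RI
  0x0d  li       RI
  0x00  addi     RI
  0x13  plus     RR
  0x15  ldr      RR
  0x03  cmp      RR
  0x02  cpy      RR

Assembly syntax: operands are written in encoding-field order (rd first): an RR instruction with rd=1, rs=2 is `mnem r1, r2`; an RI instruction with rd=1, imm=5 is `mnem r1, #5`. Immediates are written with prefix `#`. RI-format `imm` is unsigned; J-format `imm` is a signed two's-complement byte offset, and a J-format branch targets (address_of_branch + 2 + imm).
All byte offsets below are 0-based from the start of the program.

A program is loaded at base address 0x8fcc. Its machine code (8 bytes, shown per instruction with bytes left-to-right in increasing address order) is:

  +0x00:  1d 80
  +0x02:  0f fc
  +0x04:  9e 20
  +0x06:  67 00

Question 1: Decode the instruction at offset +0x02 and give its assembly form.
[02] 0f fc → 0x0ffc
  top 5b → 0x1 → bz [J]
  imm: (w>>0)&0x7ff=0x7fc (s11→-4) → #-4

bz #-4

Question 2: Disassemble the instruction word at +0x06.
decr r7

@+06  big-endian(67 00) = 0x6700
  top 5b → 0xc → decr [R]
  rd@[10:8]=0x7 ⇒ r7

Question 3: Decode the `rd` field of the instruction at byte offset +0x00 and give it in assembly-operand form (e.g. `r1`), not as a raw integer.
@+00  big-endian(1d 80) = 0x1d80
  opcode bits[15:11]=0x3: cmp/RR
  [10:8] rd=5 = r5
  [7:5] rs=4 = r4

r5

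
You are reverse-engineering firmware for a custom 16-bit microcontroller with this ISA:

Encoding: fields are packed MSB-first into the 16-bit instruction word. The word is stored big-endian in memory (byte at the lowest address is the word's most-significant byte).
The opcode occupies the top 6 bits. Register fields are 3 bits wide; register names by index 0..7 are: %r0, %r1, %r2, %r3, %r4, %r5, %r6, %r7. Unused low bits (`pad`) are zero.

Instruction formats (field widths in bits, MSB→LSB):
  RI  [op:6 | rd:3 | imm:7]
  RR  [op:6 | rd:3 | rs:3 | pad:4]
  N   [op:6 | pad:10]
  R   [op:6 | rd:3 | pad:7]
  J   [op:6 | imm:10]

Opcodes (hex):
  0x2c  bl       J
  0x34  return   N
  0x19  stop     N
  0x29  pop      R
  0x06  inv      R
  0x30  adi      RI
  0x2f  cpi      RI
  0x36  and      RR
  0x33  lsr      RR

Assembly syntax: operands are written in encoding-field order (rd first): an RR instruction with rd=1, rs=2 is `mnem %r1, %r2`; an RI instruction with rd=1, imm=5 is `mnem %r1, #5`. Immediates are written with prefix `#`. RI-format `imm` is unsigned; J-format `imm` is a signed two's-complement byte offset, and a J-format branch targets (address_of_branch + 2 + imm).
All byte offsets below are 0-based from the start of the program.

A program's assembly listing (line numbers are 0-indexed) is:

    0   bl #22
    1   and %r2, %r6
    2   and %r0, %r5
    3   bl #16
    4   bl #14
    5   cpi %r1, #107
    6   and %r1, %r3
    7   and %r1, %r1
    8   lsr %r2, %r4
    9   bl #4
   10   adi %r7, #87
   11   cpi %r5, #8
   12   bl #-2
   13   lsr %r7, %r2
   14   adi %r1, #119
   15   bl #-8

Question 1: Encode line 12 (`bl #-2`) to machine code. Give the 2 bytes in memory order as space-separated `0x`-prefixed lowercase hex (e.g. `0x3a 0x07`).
0xb3 0xfe

12. bl fields op=0x2c:6|imm=-2:10 → word b3feh → b3 fe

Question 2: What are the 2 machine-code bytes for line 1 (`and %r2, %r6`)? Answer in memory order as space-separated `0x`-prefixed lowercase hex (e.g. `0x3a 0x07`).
L1: and op=0x36:6|rd=2:3|rs=6:3|pad=0:4 ⇒ 0xd960 ⇒ big d9 60

0xd9 0x60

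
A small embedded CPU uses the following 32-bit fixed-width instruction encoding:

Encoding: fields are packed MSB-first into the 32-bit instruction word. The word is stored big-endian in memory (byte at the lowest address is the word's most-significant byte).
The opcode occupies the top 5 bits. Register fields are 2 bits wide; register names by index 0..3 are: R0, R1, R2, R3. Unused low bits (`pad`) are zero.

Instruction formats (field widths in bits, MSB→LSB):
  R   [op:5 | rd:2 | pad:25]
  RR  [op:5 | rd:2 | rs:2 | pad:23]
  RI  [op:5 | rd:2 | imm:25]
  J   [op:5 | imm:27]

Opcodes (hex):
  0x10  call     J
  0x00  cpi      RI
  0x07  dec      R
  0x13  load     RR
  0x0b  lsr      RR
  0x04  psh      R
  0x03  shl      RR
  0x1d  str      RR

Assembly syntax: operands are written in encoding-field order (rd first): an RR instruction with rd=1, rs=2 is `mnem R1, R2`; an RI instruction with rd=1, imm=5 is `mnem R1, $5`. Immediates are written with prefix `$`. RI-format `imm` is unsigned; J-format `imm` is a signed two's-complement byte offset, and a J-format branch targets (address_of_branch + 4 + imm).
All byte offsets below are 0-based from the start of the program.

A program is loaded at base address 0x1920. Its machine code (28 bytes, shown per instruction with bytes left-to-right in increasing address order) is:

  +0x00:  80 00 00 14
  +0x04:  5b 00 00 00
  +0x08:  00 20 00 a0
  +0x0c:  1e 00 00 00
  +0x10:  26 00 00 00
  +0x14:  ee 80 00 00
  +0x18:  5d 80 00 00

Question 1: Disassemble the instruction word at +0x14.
str R3, R1

[14] ee 80 00 00 → 0xee800000
  op=0xee800000>>27=0x1d ⇒ str (RR)
  rd@[26:25]=0x3 ⇒ R3
  rs@[24:23]=0x1 ⇒ R1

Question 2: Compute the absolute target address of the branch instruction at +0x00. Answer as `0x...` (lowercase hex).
@+00  big-endian(80 00 00 14) = 0x80000014
  opcode bits[31:27]=0x10: call/J
  imm: (w>>0)&0x7ffffff=0x14 → $20
  target = base 0x1920 + off 0x00 + 4 + imm 20 = 0x1938

0x1938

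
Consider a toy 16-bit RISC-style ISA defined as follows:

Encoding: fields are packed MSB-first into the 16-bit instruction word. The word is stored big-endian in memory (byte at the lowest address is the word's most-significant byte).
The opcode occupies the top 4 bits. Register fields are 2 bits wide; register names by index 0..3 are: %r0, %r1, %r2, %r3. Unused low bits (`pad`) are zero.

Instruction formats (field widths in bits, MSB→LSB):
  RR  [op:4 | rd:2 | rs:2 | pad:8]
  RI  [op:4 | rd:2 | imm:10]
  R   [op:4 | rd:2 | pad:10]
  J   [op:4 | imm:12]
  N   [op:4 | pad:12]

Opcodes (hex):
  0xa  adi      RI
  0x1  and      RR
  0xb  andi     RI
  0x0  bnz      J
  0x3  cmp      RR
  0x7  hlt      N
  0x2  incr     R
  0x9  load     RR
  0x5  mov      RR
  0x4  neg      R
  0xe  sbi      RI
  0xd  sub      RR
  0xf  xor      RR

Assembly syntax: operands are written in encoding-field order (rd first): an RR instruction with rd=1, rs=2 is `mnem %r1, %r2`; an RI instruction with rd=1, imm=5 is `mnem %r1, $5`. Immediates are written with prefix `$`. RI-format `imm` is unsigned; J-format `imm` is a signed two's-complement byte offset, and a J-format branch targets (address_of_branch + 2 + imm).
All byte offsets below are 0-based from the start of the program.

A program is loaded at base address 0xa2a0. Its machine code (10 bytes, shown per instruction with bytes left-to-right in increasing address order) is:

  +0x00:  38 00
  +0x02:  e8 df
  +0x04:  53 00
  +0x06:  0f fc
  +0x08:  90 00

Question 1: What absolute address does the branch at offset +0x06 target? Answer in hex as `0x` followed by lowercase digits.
0xa2a4

+0x06: 0f fc ⇒ word 0x0ffc (big)
  op=0x0ffc>>12=0x0 ⇒ bnz (J)
  imm@[11:0]=0xffc (s12→-4) ⇒ $-4
  target = base 0xa2a0 + off 0x06 + 2 + imm -4 = 0xa2a4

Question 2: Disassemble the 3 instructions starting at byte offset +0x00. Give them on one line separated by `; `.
@+00  big-endian(38 00) = 0x3800
  top 4b → 0x3 → cmp [RR]
  [11:10] rd=2 = %r2
  [9:8] rs=0 = %r0
@+02  big-endian(e8 df) = 0xe8df
  top 4b → 0xe → sbi [RI]
  [11:10] rd=2 = %r2
  [9:0] imm=223 = $223
@+04  big-endian(53 00) = 0x5300
  top 4b → 0x5 → mov [RR]
  [11:10] rd=0 = %r0
  [9:8] rs=3 = %r3

cmp %r2, %r0; sbi %r2, $223; mov %r0, %r3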